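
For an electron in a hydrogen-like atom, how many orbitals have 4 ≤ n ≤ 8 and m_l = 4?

Treat each shell separately and count matching orbitals:
n=5 → 1; n=6 → 2; n=7 → 3; n=8 → 4.
Total orbitals: 1 + 2 + 3 + 4 = 10.

10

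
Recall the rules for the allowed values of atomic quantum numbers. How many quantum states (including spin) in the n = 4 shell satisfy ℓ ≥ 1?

Per ℓ-value: ℓ=1 → 3; ℓ=2 → 5; ℓ=3 → 7.
Orbitals: 3 + 5 + 7 = 15. Each orbital carries two spin states, so 15 × 2 = 30 states.

30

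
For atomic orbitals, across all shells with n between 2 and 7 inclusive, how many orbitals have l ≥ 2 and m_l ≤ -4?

10

Go shell by shell, enumerating (l, m_l) with l ≥ 2 and m_l ≤ -4:
n=5 → 1; n=6 → 3; n=7 → 6.
Total orbitals: 1 + 3 + 6 = 10.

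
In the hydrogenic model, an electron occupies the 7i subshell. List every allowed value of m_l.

-6, -5, -4, -3, -2, -1, 0, 1, 2, 3, 4, 5, 6

The 7i subshell has l = 6, and m_l takes every integer from −l to +l. With l = 6 that gives the 13 values -6, -5, -4, -3, -2, -1, 0, 1, 2, 3, 4, 5, 6.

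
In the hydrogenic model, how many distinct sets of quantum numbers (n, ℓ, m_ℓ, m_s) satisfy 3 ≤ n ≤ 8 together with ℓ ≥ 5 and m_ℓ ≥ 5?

20

For each n in the range, tally the orbitals obeying ℓ ≥ 5 and m_ℓ ≥ 5:
n=6 → 1; n=7 → 3; n=8 → 6.
Orbitals: 1 + 3 + 6 = 10. Including both spin states (m_s = ±1/2) gives 2 × 10 = 20 states.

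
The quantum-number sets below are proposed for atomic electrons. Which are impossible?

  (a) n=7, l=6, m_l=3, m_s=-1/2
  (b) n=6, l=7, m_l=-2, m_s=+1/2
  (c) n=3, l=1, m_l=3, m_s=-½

(b) and (c)

(b) has l = 7 ≥ n = 6, violating 0 ≤ l ≤ n−1.
(c) has |m_l| = 3 > l = 1, violating −l ≤ m_l ≤ l.
The remaining set (a) satisfies all four rules.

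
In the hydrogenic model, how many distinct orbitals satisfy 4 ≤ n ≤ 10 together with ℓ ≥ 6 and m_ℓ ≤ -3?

50

Count contributing orbitals for each principal shell:
n=7 → 4; n=8 → 9; n=9 → 15; n=10 → 22.
Total orbitals: 4 + 9 + 15 + 22 = 50.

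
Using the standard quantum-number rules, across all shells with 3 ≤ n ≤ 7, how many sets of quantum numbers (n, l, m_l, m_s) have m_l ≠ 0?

220

Count contributing orbitals for each principal shell:
n=3 → 6; n=4 → 12; n=5 → 20; n=6 → 30; n=7 → 42.
Orbitals: 6 + 12 + 20 + 30 + 42 = 110. Including both spin states (m_s = ±1/2) gives 2 × 110 = 220 states.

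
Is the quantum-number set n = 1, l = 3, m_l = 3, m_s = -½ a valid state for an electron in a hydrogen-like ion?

No

The orbital quantum number must satisfy 0 ≤ l ≤ n−1. With n = 1 the allowed l values are 0, so l = 3 is out of range.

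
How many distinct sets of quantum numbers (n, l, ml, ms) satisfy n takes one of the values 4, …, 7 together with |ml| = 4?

Work shell by shell — for each n, count the (l, ml) pairs that satisfy |ml| = 4:
n=5 → 2; n=6 → 4; n=7 → 6.
Orbitals: 2 + 4 + 6 = 12. Including both spin states (ms = ±1/2) gives 2 × 12 = 24 states.

24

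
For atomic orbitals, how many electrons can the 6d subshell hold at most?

10

A subshell with ℓ = 2 has 2ℓ+1 = 5 orbitals, each holding 2 electrons (spin ±1/2), so 5 × 2 = 10.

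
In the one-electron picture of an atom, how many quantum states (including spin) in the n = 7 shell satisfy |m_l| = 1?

The n = 7 shell has l = 0 through 6; check each.
Per l-value: l=1 → 2; l=2 → 2; l=3 → 2; l=4 → 2; l=5 → 2; l=6 → 2.
Orbitals: 2 + 2 + 2 + 2 + 2 + 2 = 12. Each orbital carries two spin states, so 12 × 2 = 24 states.

24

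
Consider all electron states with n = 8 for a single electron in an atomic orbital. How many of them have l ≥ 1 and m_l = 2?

12

Go through l = 0, …, 7 (the values permitted for n = 8).
Orbitals with l ≥ 1 and m_l = 2, by l: l=2 → 1; l=3 → 1; l=4 → 1; l=5 → 1; l=6 → 1; l=7 → 1.
Orbitals: 1 + 1 + 1 + 1 + 1 + 1 = 6. Each orbital carries two spin states, so 6 × 2 = 12 states.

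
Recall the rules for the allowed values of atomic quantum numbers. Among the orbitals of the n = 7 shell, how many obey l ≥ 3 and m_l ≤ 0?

The (l, m_l) pairs meeting l ≥ 3 and m_l ≤ 0 give: l=3 → 4; l=4 → 5; l=5 → 6; l=6 → 7.
Total orbitals: 4 + 5 + 6 + 7 = 22.

22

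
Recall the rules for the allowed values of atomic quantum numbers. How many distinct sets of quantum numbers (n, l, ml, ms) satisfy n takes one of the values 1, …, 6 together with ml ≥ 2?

Treat each shell separately and count matching orbitals:
n=3 → 1; n=4 → 3; n=5 → 6; n=6 → 10.
Orbitals: 1 + 3 + 6 + 10 = 20. Including both spin states (ms = ±1/2) gives 2 × 20 = 40 states.

40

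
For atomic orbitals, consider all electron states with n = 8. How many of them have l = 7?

Go through l = 0, …, 7 (the values permitted for n = 8).
Contributions: l=7 → 15.
Orbitals: 15. Each orbital carries two spin states, so 15 × 2 = 30 states.

30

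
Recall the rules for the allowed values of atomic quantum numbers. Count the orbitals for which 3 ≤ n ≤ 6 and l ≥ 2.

70

Count contributing orbitals for each principal shell:
n=3 → 5; n=4 → 12; n=5 → 21; n=6 → 32.
Total orbitals: 5 + 12 + 21 + 32 = 70.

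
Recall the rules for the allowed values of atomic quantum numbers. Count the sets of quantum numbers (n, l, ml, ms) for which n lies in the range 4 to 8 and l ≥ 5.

148

Treat each shell separately and count matching orbitals:
n=6 → 11; n=7 → 24; n=8 → 39.
Orbitals: 11 + 24 + 39 = 74. Including both spin states (ms = ±1/2) gives 2 × 74 = 148 states.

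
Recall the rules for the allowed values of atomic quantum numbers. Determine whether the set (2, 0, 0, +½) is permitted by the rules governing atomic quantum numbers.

n = 2 is a positive integer. l = 0 satisfies 0 ≤ l ≤ n−1 = 1. ml = 0 lies in the range −l … +l (here 0). ms = +1/2 is one of ±1/2.
All four constraints are satisfied.

Valid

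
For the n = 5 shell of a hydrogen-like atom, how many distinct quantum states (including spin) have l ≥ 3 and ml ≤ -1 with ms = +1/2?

7

The n = 5 shell has l = 0 through 4; check each.
Contributions: l=3 → 3; l=4 → 4.
Orbitals: 3 + 4 = 7. With ms fixed to a single value there is one state per orbital, giving 7 states.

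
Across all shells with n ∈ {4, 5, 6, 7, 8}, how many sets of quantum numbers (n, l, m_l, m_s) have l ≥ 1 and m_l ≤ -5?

20

Per-shell orbital counts meeting the constraint:
n=6 → 1; n=7 → 3; n=8 → 6.
Orbitals: 1 + 3 + 6 = 10. Including both spin states (m_s = ±1/2) gives 2 × 10 = 20 states.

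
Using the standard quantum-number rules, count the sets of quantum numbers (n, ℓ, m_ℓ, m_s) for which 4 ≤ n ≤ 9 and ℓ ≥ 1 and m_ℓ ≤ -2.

Go shell by shell, enumerating (ℓ, m_ℓ) with ℓ ≥ 1 and m_ℓ ≤ -2:
n=4 → 3; n=5 → 6; n=6 → 10; n=7 → 15; n=8 → 21; n=9 → 28.
Orbitals: 3 + 6 + 10 + 15 + 21 + 28 = 83. Including both spin states (m_s = ±1/2) gives 2 × 83 = 166 states.

166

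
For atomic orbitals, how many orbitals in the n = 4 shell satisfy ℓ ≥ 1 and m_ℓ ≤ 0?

Contributions: ℓ=1 → 2; ℓ=2 → 3; ℓ=3 → 4.
Total orbitals: 2 + 3 + 4 = 9.

9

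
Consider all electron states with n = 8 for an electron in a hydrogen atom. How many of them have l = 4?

18

The (l, m_l) pairs meeting l = 4 give: l=4 → 9.
Orbitals: 9. Each orbital carries two spin states, so 9 × 2 = 18 states.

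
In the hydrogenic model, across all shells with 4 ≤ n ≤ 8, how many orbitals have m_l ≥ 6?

Count contributing orbitals for each principal shell:
n=7 → 1; n=8 → 3.
Total orbitals: 1 + 3 = 4.

4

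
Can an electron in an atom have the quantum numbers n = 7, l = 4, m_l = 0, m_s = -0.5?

n = 7 is a positive integer. l = 4 satisfies 0 ≤ l ≤ n−1 = 6. m_l = 0 lies in the range −l … +l (here −4 … 4). m_s = -1/2 is one of ±1/2.
All four constraints are satisfied.

Yes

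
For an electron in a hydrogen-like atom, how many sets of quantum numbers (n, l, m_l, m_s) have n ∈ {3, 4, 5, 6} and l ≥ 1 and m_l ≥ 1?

68

Per-shell orbital counts meeting the constraint:
n=3 → 3; n=4 → 6; n=5 → 10; n=6 → 15.
Orbitals: 3 + 6 + 10 + 15 = 34. Including both spin states (m_s = ±1/2) gives 2 × 34 = 68 states.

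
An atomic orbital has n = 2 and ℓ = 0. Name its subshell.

ℓ = 0 corresponds to the letter 's', so the subshell is 2s.

2s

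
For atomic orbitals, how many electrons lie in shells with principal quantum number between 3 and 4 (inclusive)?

Shell n has n² orbitals: 3²=9 + 4²=16 = 25 orbitals.
Two spin states per orbital: 2 × 25 = 50 electrons.

50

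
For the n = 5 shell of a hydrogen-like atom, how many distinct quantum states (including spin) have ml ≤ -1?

For n = 5, l ranges over 0 … 4.
The (l, ml) pairs meeting ml ≤ -1 give: l=1 → 1; l=2 → 2; l=3 → 3; l=4 → 4.
Orbitals: 1 + 2 + 3 + 4 = 10. Each orbital carries two spin states, so 10 × 2 = 20 states.

20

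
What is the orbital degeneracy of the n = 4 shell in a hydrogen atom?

The n = 4 shell contains n² = 4² = 16 orbitals.

16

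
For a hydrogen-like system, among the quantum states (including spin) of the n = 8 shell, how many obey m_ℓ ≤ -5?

Contributions: ℓ=5 → 1; ℓ=6 → 2; ℓ=7 → 3.
Orbitals: 1 + 2 + 3 = 6. Each orbital carries two spin states, so 6 × 2 = 12 states.

12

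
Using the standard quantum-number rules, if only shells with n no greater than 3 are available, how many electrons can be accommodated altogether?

28

Total orbitals = 1² + 2² + 3² = 14. Doubling for spin gives 28 electrons.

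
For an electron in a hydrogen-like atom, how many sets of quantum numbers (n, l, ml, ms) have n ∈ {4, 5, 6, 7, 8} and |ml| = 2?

Treat each shell separately and count matching orbitals:
n=4 → 4; n=5 → 6; n=6 → 8; n=7 → 10; n=8 → 12.
Orbitals: 4 + 6 + 8 + 10 + 12 = 40. Including both spin states (ms = ±1/2) gives 2 × 40 = 80 states.

80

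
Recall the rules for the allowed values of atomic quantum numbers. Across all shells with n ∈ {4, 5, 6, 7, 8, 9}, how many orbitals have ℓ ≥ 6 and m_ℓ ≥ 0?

46

Go shell by shell, enumerating (ℓ, m_ℓ) with ℓ ≥ 6 and m_ℓ ≥ 0:
n=7 → 7; n=8 → 15; n=9 → 24.
Total orbitals: 7 + 15 + 24 = 46.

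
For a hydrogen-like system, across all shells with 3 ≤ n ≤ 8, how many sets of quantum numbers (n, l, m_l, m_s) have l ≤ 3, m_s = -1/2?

89

Work shell by shell — for each n, count the (l, m_l) pairs that satisfy l ≤ 3:
n=3 → 9; n=4 → 16; n=5 → 16; n=6 → 16; n=7 → 16; n=8 → 16.
Orbitals: 9 + 16 + 16 + 16 + 16 + 16 = 89. With m_s fixed to -1/2 there is one state per orbital, so 89 states.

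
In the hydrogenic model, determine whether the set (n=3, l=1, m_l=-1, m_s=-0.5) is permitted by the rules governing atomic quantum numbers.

Allowed

n = 3 is a positive integer. l = 1 satisfies 0 ≤ l ≤ n−1 = 2. m_l = -1 lies in the range −l … +l (here −1 … 1). m_s = -1/2 is one of ±1/2.
All four constraints are satisfied.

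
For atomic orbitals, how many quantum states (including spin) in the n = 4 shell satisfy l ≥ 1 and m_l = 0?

For n = 4, l ranges over 0 … 3.
Orbitals with l ≥ 1 and m_l = 0, by l: l=1 → 1; l=2 → 1; l=3 → 1.
Orbitals: 1 + 1 + 1 = 3. Each orbital carries two spin states, so 3 × 2 = 6 states.

6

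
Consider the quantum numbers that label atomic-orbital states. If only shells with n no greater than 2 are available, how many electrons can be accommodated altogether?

10

Total orbitals = 1² + 2² = 5. Doubling for spin gives 10 electrons.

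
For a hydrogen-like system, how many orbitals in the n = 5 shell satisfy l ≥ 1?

24

The (l, ml) pairs meeting l ≥ 1 give: l=1 → 3; l=2 → 5; l=3 → 7; l=4 → 9.
Total orbitals: 3 + 5 + 7 + 9 = 24.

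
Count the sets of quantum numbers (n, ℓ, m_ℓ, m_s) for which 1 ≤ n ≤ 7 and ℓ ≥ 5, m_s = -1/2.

Per-shell orbital counts meeting the constraint:
n=6 → 11; n=7 → 24.
Orbitals: 11 + 24 = 35. With m_s fixed to -1/2 there is one state per orbital, so 35 states.

35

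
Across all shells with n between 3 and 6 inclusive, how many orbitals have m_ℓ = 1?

Per-shell orbital counts meeting the constraint:
n=3 → 2; n=4 → 3; n=5 → 4; n=6 → 5.
Total orbitals: 2 + 3 + 4 + 5 = 14.

14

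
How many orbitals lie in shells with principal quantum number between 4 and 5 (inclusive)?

Shell n has n² orbitals: 4²=16 + 5²=25 = 41 orbitals.

41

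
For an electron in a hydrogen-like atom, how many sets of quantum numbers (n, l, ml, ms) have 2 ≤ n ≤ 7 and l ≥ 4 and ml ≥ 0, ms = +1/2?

Treat each shell separately and count matching orbitals:
n=5 → 5; n=6 → 11; n=7 → 18.
Orbitals: 5 + 11 + 18 = 34. With ms fixed to +1/2 there is one state per orbital, so 34 states.

34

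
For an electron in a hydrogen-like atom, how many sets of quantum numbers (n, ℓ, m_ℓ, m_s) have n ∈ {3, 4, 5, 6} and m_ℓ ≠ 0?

136

For each n in the range, tally the orbitals obeying m_ℓ ≠ 0:
n=3 → 6; n=4 → 12; n=5 → 20; n=6 → 30.
Orbitals: 6 + 12 + 20 + 30 = 68. Including both spin states (m_s = ±1/2) gives 2 × 68 = 136 states.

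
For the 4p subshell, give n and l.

n = 4, l = 1

The leading integer gives n = 4; the letter 'p' means l = 1.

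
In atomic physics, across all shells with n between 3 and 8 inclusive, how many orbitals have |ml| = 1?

54

Work shell by shell — for each n, count the (l, ml) pairs that satisfy |ml| = 1:
n=3 → 4; n=4 → 6; n=5 → 8; n=6 → 10; n=7 → 12; n=8 → 14.
Total orbitals: 4 + 6 + 8 + 10 + 12 + 14 = 54.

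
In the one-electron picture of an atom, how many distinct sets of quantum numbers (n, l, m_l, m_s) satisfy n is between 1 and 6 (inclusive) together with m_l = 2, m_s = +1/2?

Count contributing orbitals for each principal shell:
n=3 → 1; n=4 → 2; n=5 → 3; n=6 → 4.
Orbitals: 1 + 2 + 3 + 4 = 10. With m_s fixed to +1/2 there is one state per orbital, so 10 states.

10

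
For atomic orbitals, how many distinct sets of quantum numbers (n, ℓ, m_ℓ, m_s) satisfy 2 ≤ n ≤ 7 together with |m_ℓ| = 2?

60

Work shell by shell — for each n, count the (ℓ, m_ℓ) pairs that satisfy |m_ℓ| = 2:
n=3 → 2; n=4 → 4; n=5 → 6; n=6 → 8; n=7 → 10.
Orbitals: 2 + 4 + 6 + 8 + 10 = 30. Including both spin states (m_s = ±1/2) gives 2 × 30 = 60 states.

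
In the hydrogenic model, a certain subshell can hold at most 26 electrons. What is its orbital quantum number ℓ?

2(2ℓ+1) = 26 ⇒ 2ℓ+1 = 13 ⇒ ℓ = 6.

ℓ = 6 (i)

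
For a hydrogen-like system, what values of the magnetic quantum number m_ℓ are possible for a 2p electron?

The 2p subshell has ℓ = 1, and m_ℓ takes every integer from −ℓ to +ℓ. With ℓ = 1 that gives the 3 values -1, 0, 1.

-1, 0, 1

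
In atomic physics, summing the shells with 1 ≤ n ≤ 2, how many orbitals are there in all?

5

Shell n has n² orbitals: 1²=1 + 2²=4 = 5 orbitals.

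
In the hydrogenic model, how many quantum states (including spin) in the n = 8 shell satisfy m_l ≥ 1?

56

Per l-value: l=1 → 1; l=2 → 2; l=3 → 3; l=4 → 4; l=5 → 5; l=6 → 6; l=7 → 7.
Orbitals: 1 + 2 + 3 + 4 + 5 + 6 + 7 = 28. Each orbital carries two spin states, so 28 × 2 = 56 states.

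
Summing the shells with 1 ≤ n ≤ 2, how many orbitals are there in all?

Shell n has n² orbitals: 1²=1 + 2²=4 = 5 orbitals.

5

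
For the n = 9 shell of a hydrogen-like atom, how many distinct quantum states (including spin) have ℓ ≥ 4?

With n = 9 the allowed ℓ are 0, 1, …, 8.
The (ℓ, m_ℓ) pairs meeting ℓ ≥ 4 give: ℓ=4 → 9; ℓ=5 → 11; ℓ=6 → 13; ℓ=7 → 15; ℓ=8 → 17.
Orbitals: 9 + 11 + 13 + 15 + 17 = 65. Each orbital carries two spin states, so 65 × 2 = 130 states.

130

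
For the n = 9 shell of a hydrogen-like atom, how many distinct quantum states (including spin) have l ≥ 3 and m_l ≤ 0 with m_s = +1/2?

Orbitals with l ≥ 3 and m_l ≤ 0, by l: l=3 → 4; l=4 → 5; l=5 → 6; l=6 → 7; l=7 → 8; l=8 → 9.
Orbitals: 4 + 5 + 6 + 7 + 8 + 9 = 39. With m_s fixed to a single value there is one state per orbital, giving 39 states.

39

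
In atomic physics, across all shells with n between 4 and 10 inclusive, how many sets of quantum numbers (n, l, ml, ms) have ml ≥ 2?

238

Per-shell orbital counts meeting the constraint:
n=4 → 3; n=5 → 6; n=6 → 10; n=7 → 15; n=8 → 21; n=9 → 28; n=10 → 36.
Orbitals: 3 + 6 + 10 + 15 + 21 + 28 + 36 = 119. Including both spin states (ms = ±1/2) gives 2 × 119 = 238 states.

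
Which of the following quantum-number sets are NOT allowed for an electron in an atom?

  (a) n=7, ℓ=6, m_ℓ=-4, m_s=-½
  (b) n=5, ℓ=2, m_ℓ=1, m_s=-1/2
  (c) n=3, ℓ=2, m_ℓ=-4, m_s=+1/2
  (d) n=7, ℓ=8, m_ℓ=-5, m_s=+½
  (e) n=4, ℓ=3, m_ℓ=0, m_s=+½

(c) and (d)

(c) has |m_ℓ| = 4 > ℓ = 2, violating −ℓ ≤ m_ℓ ≤ ℓ.
(d) has ℓ = 8 ≥ n = 7, violating 0 ≤ ℓ ≤ n−1.
The remaining sets (a), (b), (e) satisfy all four rules.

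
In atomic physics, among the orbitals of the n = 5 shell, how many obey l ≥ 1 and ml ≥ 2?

6

Per l-value: l=2 → 1; l=3 → 2; l=4 → 3.
Total orbitals: 1 + 2 + 3 = 6.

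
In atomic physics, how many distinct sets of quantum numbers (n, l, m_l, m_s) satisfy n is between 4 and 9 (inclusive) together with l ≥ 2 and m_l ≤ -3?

112

Work shell by shell — for each n, count the (l, m_l) pairs that satisfy l ≥ 2 and m_l ≤ -3:
n=4 → 1; n=5 → 3; n=6 → 6; n=7 → 10; n=8 → 15; n=9 → 21.
Orbitals: 1 + 3 + 6 + 10 + 15 + 21 = 56. Including both spin states (m_s = ±1/2) gives 2 × 56 = 112 states.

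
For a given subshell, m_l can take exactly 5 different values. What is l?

m_l ranges over 2l+1 integers, so 2l+1 = 5 ⇒ l = 2.

l = 2 (d)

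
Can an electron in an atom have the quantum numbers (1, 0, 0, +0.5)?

n = 1 is a positive integer. ℓ = 0 satisfies 0 ≤ ℓ ≤ n−1 = 0. m_ℓ = 0 lies in the range −ℓ … +ℓ (here 0). m_s = +1/2 is one of ±1/2.
All four constraints are satisfied.

Allowed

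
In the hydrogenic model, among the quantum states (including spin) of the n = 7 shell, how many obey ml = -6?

2

With n = 7 the allowed l are 0, 1, …, 6.
The (l, ml) pairs meeting ml = -6 give: l=6 → 1.
Orbitals: 1. Each orbital carries two spin states, so 1 × 2 = 2 states.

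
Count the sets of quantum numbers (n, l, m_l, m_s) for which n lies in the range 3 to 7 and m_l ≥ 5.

8

Go shell by shell, enumerating (l, m_l) with m_l ≥ 5:
n=6 → 1; n=7 → 3.
Orbitals: 1 + 3 = 4. Including both spin states (m_s = ±1/2) gives 2 × 4 = 8 states.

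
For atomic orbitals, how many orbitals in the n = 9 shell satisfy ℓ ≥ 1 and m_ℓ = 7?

2

For n = 9, ℓ ranges over 0 … 8.
The (ℓ, m_ℓ) pairs meeting ℓ ≥ 1 and m_ℓ = 7 give: ℓ=7 → 1; ℓ=8 → 1.
Total orbitals: 1 + 1 = 2.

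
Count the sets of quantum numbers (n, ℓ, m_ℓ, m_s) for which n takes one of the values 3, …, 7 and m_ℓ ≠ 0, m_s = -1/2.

For each n in the range, tally the orbitals obeying m_ℓ ≠ 0:
n=3 → 6; n=4 → 12; n=5 → 20; n=6 → 30; n=7 → 42.
Orbitals: 6 + 12 + 20 + 30 + 42 = 110. With m_s fixed to -1/2 there is one state per orbital, so 110 states.

110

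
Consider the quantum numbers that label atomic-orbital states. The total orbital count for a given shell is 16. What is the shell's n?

n² = 16 ⇒ n = 4.

n = 4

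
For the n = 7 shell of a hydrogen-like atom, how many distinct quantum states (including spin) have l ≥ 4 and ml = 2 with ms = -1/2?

Per l-value: l=4 → 1; l=5 → 1; l=6 → 1.
Orbitals: 1 + 1 + 1 = 3. With ms fixed to a single value there is one state per orbital, giving 3 states.

3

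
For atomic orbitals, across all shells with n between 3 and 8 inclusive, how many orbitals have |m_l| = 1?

54

Go shell by shell, enumerating (l, m_l) with |m_l| = 1:
n=3 → 4; n=4 → 6; n=5 → 8; n=6 → 10; n=7 → 12; n=8 → 14.
Total orbitals: 4 + 6 + 8 + 10 + 12 + 14 = 54.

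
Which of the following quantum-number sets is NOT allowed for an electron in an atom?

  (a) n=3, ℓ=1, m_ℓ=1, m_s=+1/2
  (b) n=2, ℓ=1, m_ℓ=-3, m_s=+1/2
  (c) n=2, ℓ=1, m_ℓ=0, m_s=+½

(b)

(b) has |m_ℓ| = 3 > ℓ = 1, violating −ℓ ≤ m_ℓ ≤ ℓ.
The remaining sets (a), (c) satisfy all four rules.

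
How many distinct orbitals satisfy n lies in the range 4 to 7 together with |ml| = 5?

6

Count contributing orbitals for each principal shell:
n=6 → 2; n=7 → 4.
Total orbitals: 2 + 4 = 6.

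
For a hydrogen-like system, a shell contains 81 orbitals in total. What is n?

n² = 81 ⇒ n = 9.

n = 9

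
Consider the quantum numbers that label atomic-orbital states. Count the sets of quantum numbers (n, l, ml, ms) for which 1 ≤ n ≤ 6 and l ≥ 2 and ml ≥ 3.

20

Count contributing orbitals for each principal shell:
n=4 → 1; n=5 → 3; n=6 → 6.
Orbitals: 1 + 3 + 6 = 10. Including both spin states (ms = ±1/2) gives 2 × 10 = 20 states.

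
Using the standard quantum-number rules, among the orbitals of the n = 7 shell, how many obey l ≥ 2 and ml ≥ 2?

15

For n = 7, l ranges over 0 … 6.
The (l, ml) pairs meeting l ≥ 2 and ml ≥ 2 give: l=2 → 1; l=3 → 2; l=4 → 3; l=5 → 4; l=6 → 5.
Total orbitals: 1 + 2 + 3 + 4 + 5 = 15.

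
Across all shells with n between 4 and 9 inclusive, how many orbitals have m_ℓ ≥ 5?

20

Go shell by shell, enumerating (ℓ, m_ℓ) with m_ℓ ≥ 5:
n=6 → 1; n=7 → 3; n=8 → 6; n=9 → 10.
Total orbitals: 1 + 3 + 6 + 10 = 20.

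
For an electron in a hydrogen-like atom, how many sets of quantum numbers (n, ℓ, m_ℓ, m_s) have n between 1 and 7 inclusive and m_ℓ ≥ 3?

40

Per-shell orbital counts meeting the constraint:
n=4 → 1; n=5 → 3; n=6 → 6; n=7 → 10.
Orbitals: 1 + 3 + 6 + 10 = 20. Including both spin states (m_s = ±1/2) gives 2 × 20 = 40 states.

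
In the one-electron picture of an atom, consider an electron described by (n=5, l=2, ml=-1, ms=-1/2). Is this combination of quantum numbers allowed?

n = 5 is a positive integer. l = 2 satisfies 0 ≤ l ≤ n−1 = 4. ml = -1 lies in the range −l … +l (here −2 … 2). ms = -1/2 is one of ±1/2.
All four constraints are satisfied.

Yes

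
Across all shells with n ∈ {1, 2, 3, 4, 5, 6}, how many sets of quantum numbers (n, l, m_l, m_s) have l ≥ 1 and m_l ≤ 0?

Treat each shell separately and count matching orbitals:
n=2 → 2; n=3 → 5; n=4 → 9; n=5 → 14; n=6 → 20.
Orbitals: 2 + 5 + 9 + 14 + 20 = 50. Including both spin states (m_s = ±1/2) gives 2 × 50 = 100 states.

100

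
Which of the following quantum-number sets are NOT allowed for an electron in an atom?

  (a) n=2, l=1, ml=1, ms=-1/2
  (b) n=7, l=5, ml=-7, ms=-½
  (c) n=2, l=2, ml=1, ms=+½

(b) and (c)

(b) has |ml| = 7 > l = 5, violating −l ≤ ml ≤ l.
(c) has l = 2 ≥ n = 2, violating 0 ≤ l ≤ n−1.
The remaining set (a) satisfies all four rules.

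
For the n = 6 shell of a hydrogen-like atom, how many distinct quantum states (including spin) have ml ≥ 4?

6

With n = 6 the allowed l are 0, 1, …, 5.
Contributions: l=4 → 1; l=5 → 2.
Orbitals: 1 + 2 = 3. Each orbital carries two spin states, so 3 × 2 = 6 states.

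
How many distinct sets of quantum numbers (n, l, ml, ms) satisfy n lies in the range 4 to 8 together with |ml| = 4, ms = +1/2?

Count contributing orbitals for each principal shell:
n=5 → 2; n=6 → 4; n=7 → 6; n=8 → 8.
Orbitals: 2 + 4 + 6 + 8 = 20. With ms fixed to +1/2 there is one state per orbital, so 20 states.

20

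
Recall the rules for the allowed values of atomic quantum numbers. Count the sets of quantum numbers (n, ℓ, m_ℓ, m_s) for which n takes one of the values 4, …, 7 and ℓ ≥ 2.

220

Count contributing orbitals for each principal shell:
n=4 → 12; n=5 → 21; n=6 → 32; n=7 → 45.
Orbitals: 12 + 21 + 32 + 45 = 110. Including both spin states (m_s = ±1/2) gives 2 × 110 = 220 states.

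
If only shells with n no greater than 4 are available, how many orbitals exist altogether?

Total orbitals = 1² + 2² + 3² + 4² = 30.

30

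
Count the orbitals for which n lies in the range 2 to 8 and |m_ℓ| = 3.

30

Work shell by shell — for each n, count the (ℓ, m_ℓ) pairs that satisfy |m_ℓ| = 3:
n=4 → 2; n=5 → 4; n=6 → 6; n=7 → 8; n=8 → 10.
Total orbitals: 2 + 4 + 6 + 8 + 10 = 30.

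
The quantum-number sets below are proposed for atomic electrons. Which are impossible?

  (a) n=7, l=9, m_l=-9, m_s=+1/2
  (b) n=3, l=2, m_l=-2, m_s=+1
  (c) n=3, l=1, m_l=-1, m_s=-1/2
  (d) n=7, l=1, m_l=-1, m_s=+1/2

(a) has l = 9 ≥ n = 7, violating 0 ≤ l ≤ n−1.
(b) has m_s = +1, but an electron's spin must be ±1/2.
The remaining sets (c), (d) satisfy all four rules.

(a) and (b)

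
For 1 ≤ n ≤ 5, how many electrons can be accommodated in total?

Total orbitals = 1² + 2² + 3² + 4² + 5² = 55. Doubling for spin gives 110 electrons.

110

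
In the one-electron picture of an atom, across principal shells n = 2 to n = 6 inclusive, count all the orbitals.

90

Shell n has n² orbitals: 2²=4 + 3²=9 + 4²=16 + 5²=25 + 6²=36 = 90 orbitals.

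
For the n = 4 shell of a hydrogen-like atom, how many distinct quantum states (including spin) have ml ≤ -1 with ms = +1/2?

6

For n = 4, l ranges over 0 … 3.
The (l, ml) pairs meeting ml ≤ -1 give: l=1 → 1; l=2 → 2; l=3 → 3.
Orbitals: 1 + 2 + 3 = 6. With ms fixed to a single value there is one state per orbital, giving 6 states.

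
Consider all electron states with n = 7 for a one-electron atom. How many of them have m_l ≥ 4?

12

With n = 7 the allowed l are 0, 1, …, 6.
Per l-value: l=4 → 1; l=5 → 2; l=6 → 3.
Orbitals: 1 + 2 + 3 = 6. Each orbital carries two spin states, so 6 × 2 = 12 states.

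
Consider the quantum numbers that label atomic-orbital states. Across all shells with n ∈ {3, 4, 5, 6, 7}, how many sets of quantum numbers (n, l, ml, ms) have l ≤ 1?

Count contributing orbitals for each principal shell:
n=3 → 4; n=4 → 4; n=5 → 4; n=6 → 4; n=7 → 4.
Orbitals: 4 + 4 + 4 + 4 + 4 = 20. Including both spin states (ms = ±1/2) gives 2 × 20 = 40 states.

40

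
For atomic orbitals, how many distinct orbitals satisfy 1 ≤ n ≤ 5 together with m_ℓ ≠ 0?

Per-shell orbital counts meeting the constraint:
n=2 → 2; n=3 → 6; n=4 → 12; n=5 → 20.
Total orbitals: 2 + 6 + 12 + 20 = 40.

40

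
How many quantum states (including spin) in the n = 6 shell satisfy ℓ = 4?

18

The (ℓ, m_ℓ) pairs meeting ℓ = 4 give: ℓ=4 → 9.
Orbitals: 9. Each orbital carries two spin states, so 9 × 2 = 18 states.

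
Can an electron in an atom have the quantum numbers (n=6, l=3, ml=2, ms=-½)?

Yes

n = 6 is a positive integer. l = 3 satisfies 0 ≤ l ≤ n−1 = 5. ml = 2 lies in the range −l … +l (here −3 … 3). ms = -1/2 is one of ±1/2.
All four constraints are satisfied.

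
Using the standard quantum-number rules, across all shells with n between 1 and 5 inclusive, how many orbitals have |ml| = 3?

6

Work shell by shell — for each n, count the (l, ml) pairs that satisfy |ml| = 3:
n=4 → 2; n=5 → 4.
Total orbitals: 2 + 4 = 6.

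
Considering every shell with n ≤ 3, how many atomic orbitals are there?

Total orbitals = 1² + 2² + 3² = 14.

14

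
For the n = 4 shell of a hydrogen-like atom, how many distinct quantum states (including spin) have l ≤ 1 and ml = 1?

2

The n = 4 shell has l = 0 through 3; check each.
Per l-value: l=1 → 1.
Orbitals: 1. Each orbital carries two spin states, so 1 × 2 = 2 states.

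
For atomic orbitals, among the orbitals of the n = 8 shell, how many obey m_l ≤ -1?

28

The n = 8 shell has l = 0 through 7; check each.
Orbitals with m_l ≤ -1, by l: l=1 → 1; l=2 → 2; l=3 → 3; l=4 → 4; l=5 → 5; l=6 → 6; l=7 → 7.
Total orbitals: 1 + 2 + 3 + 4 + 5 + 6 + 7 = 28.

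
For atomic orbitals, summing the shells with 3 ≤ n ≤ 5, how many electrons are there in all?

100

Shell n has n² orbitals: 3²=9 + 4²=16 + 5²=25 = 50 orbitals.
Two spin states per orbital: 2 × 50 = 100 electrons.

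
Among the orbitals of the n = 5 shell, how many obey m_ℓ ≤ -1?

10

For n = 5, ℓ ranges over 0 … 4.
Contributions: ℓ=1 → 1; ℓ=2 → 2; ℓ=3 → 3; ℓ=4 → 4.
Total orbitals: 1 + 2 + 3 + 4 = 10.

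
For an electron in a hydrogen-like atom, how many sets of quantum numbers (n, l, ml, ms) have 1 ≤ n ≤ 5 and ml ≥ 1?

Treat each shell separately and count matching orbitals:
n=2 → 1; n=3 → 3; n=4 → 6; n=5 → 10.
Orbitals: 1 + 3 + 6 + 10 = 20. Including both spin states (ms = ±1/2) gives 2 × 20 = 40 states.

40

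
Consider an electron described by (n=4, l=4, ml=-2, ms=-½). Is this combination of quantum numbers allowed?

The orbital quantum number must satisfy 0 ≤ l ≤ n−1. With n = 4 the allowed l values are 0, 1, 2, 3, so l = 4 is out of range.

Invalid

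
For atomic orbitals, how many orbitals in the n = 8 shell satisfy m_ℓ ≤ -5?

6

With n = 8 the allowed ℓ are 0, 1, …, 7.
The (ℓ, m_ℓ) pairs meeting m_ℓ ≤ -5 give: ℓ=5 → 1; ℓ=6 → 2; ℓ=7 → 3.
Total orbitals: 1 + 2 + 3 = 6.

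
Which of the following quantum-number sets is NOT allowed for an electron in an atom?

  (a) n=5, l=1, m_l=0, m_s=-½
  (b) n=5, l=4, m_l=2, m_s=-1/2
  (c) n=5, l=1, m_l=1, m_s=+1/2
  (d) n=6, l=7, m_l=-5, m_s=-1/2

(d)

(d) has l = 7 ≥ n = 6, violating 0 ≤ l ≤ n−1.
The remaining sets (a), (b), (c) satisfy all four rules.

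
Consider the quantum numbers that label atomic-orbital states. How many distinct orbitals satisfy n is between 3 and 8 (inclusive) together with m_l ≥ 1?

83

Go shell by shell, enumerating (l, m_l) with m_l ≥ 1:
n=3 → 3; n=4 → 6; n=5 → 10; n=6 → 15; n=7 → 21; n=8 → 28.
Total orbitals: 3 + 6 + 10 + 15 + 21 + 28 = 83.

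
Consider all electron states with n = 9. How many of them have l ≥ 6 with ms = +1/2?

45

Go through l = 0, …, 8 (the values permitted for n = 9).
The (l, ml) pairs meeting l ≥ 6 give: l=6 → 13; l=7 → 15; l=8 → 17.
Orbitals: 13 + 15 + 17 = 45. With ms fixed to a single value there is one state per orbital, giving 45 states.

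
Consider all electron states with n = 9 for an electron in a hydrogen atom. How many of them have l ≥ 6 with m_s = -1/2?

Go through l = 0, …, 8 (the values permitted for n = 9).
Per l-value: l=6 → 13; l=7 → 15; l=8 → 17.
Orbitals: 13 + 15 + 17 = 45. With m_s fixed to a single value there is one state per orbital, giving 45 states.

45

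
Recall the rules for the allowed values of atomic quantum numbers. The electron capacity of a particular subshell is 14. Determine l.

2(2l+1) = 14 ⇒ 2l+1 = 7 ⇒ l = 3.

l = 3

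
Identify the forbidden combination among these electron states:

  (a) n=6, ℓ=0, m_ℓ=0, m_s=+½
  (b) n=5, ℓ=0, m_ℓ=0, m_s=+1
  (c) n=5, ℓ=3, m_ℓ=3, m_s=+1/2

(b)

(b) has m_s = +1, but an electron's spin must be ±1/2.
The remaining sets (a), (c) satisfy all four rules.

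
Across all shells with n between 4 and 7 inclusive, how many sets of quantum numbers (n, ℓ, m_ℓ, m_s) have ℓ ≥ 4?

124

For each n in the range, tally the orbitals obeying ℓ ≥ 4:
n=5 → 9; n=6 → 20; n=7 → 33.
Orbitals: 9 + 20 + 33 = 62. Including both spin states (m_s = ±1/2) gives 2 × 62 = 124 states.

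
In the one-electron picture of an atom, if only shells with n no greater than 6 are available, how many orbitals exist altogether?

91

Total orbitals = 1² + 2² + 3² + 4² + 5² + 6² = 91.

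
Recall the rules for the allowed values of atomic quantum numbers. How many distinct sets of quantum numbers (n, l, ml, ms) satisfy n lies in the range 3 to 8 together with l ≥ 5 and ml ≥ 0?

Go shell by shell, enumerating (l, ml) with l ≥ 5 and ml ≥ 0:
n=6 → 6; n=7 → 13; n=8 → 21.
Orbitals: 6 + 13 + 21 = 40. Including both spin states (ms = ±1/2) gives 2 × 40 = 80 states.

80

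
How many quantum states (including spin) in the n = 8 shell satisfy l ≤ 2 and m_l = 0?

6

Per l-value: l=0 → 1; l=1 → 1; l=2 → 1.
Orbitals: 1 + 1 + 1 = 3. Each orbital carries two spin states, so 3 × 2 = 6 states.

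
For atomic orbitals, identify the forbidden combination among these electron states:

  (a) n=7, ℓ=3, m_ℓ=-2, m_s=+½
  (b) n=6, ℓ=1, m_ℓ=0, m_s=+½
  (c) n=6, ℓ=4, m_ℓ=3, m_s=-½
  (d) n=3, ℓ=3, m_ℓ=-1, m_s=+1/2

(d) has ℓ = 3 ≥ n = 3, violating 0 ≤ ℓ ≤ n−1.
The remaining sets (a), (b), (c) satisfy all four rules.

(d)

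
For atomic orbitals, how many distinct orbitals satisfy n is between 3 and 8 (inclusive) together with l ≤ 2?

54

Go shell by shell, enumerating (l, m_l) with l ≤ 2:
n=3 → 9; n=4 → 9; n=5 → 9; n=6 → 9; n=7 → 9; n=8 → 9.
Total orbitals: 9 + 9 + 9 + 9 + 9 + 9 = 54.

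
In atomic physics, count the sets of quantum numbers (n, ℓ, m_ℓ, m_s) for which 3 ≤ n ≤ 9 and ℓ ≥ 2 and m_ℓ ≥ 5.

40

Work shell by shell — for each n, count the (ℓ, m_ℓ) pairs that satisfy ℓ ≥ 2 and m_ℓ ≥ 5:
n=6 → 1; n=7 → 3; n=8 → 6; n=9 → 10.
Orbitals: 1 + 3 + 6 + 10 = 20. Including both spin states (m_s = ±1/2) gives 2 × 20 = 40 states.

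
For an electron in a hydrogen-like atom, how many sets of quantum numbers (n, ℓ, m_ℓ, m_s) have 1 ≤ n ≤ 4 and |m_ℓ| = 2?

12

Count contributing orbitals for each principal shell:
n=3 → 2; n=4 → 4.
Orbitals: 2 + 4 = 6. Including both spin states (m_s = ±1/2) gives 2 × 6 = 12 states.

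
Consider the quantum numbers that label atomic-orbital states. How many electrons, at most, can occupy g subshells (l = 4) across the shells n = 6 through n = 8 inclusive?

A g subshell (l = 4) exists for every n ≥ 5, so shells n = 6, 7, 8 each contribute one — 3 subshells.
Since each g subshell holds 2(2·4+1) = 18 electrons, the total is 3 × 18 = 54.

54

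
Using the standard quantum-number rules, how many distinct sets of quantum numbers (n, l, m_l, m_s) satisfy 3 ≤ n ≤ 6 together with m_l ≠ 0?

136

Treat each shell separately and count matching orbitals:
n=3 → 6; n=4 → 12; n=5 → 20; n=6 → 30.
Orbitals: 6 + 12 + 20 + 30 = 68. Including both spin states (m_s = ±1/2) gives 2 × 68 = 136 states.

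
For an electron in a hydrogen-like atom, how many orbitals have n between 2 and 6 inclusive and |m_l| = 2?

Treat each shell separately and count matching orbitals:
n=3 → 2; n=4 → 4; n=5 → 6; n=6 → 8.
Total orbitals: 2 + 4 + 6 + 8 = 20.

20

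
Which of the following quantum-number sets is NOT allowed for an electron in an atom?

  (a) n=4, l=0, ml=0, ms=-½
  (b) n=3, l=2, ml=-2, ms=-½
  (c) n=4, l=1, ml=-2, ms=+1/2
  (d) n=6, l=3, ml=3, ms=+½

(c) has |ml| = 2 > l = 1, violating −l ≤ ml ≤ l.
The remaining sets (a), (b), (d) satisfy all four rules.

(c)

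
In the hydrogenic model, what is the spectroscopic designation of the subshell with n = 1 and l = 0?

l = 0 corresponds to the letter 's', so the subshell is 1s.

1s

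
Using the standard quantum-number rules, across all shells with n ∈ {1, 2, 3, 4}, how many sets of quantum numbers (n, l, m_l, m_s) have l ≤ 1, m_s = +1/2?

13

Per-shell orbital counts meeting the constraint:
n=1 → 1; n=2 → 4; n=3 → 4; n=4 → 4.
Orbitals: 1 + 4 + 4 + 4 = 13. With m_s fixed to +1/2 there is one state per orbital, so 13 states.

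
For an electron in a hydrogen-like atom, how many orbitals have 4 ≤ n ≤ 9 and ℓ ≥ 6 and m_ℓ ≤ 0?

46

Treat each shell separately and count matching orbitals:
n=7 → 7; n=8 → 15; n=9 → 24.
Total orbitals: 7 + 15 + 24 = 46.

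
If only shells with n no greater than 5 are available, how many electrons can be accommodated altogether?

110

Total orbitals = 1² + 2² + 3² + 4² + 5² = 55. Doubling for spin gives 110 electrons.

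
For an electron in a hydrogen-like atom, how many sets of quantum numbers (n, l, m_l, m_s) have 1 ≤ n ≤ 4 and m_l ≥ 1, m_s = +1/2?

Count contributing orbitals for each principal shell:
n=2 → 1; n=3 → 3; n=4 → 6.
Orbitals: 1 + 3 + 6 = 10. With m_s fixed to +1/2 there is one state per orbital, so 10 states.

10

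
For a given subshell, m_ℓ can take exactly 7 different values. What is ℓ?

m_ℓ ranges over 2ℓ+1 integers, so 2ℓ+1 = 7 ⇒ ℓ = 3.

ℓ = 3 (f)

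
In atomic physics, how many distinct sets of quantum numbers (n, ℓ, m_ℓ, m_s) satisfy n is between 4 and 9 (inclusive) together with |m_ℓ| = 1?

For each n in the range, tally the orbitals obeying |m_ℓ| = 1:
n=4 → 6; n=5 → 8; n=6 → 10; n=7 → 12; n=8 → 14; n=9 → 16.
Orbitals: 6 + 8 + 10 + 12 + 14 + 16 = 66. Including both spin states (m_s = ±1/2) gives 2 × 66 = 132 states.

132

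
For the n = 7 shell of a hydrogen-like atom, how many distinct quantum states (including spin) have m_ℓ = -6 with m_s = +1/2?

Orbitals with m_ℓ = -6, by ℓ: ℓ=6 → 1.
Orbitals: 1. With m_s fixed to a single value there is one state per orbital, giving 1 state.

1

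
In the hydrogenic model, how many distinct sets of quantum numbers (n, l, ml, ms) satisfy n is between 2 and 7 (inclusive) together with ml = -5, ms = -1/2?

Go shell by shell, enumerating (l, ml) with ml = -5:
n=6 → 1; n=7 → 2.
Orbitals: 1 + 2 = 3. With ms fixed to -1/2 there is one state per orbital, so 3 states.

3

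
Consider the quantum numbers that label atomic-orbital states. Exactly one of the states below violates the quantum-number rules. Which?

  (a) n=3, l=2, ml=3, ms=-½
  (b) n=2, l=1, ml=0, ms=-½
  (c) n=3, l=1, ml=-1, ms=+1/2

(a)

(a) has |ml| = 3 > l = 2, violating −l ≤ ml ≤ l.
The remaining sets (b), (c) satisfy all four rules.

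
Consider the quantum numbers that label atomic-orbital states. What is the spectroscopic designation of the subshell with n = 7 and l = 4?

l = 4 corresponds to the letter 'g', so the subshell is 7g.

7g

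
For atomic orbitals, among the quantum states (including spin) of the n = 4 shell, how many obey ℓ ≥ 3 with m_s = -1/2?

7

Go through ℓ = 0, …, 3 (the values permitted for n = 4).
Per ℓ-value: ℓ=3 → 7.
Orbitals: 7. With m_s fixed to a single value there is one state per orbital, giving 7 states.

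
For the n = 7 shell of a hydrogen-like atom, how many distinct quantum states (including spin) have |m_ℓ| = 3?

Go through ℓ = 0, …, 6 (the values permitted for n = 7).
The (ℓ, m_ℓ) pairs meeting |m_ℓ| = 3 give: ℓ=3 → 2; ℓ=4 → 2; ℓ=5 → 2; ℓ=6 → 2.
Orbitals: 2 + 2 + 2 + 2 = 8. Each orbital carries two spin states, so 8 × 2 = 16 states.

16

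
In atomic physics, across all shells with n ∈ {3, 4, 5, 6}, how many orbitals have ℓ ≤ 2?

36

Per-shell orbital counts meeting the constraint:
n=3 → 9; n=4 → 9; n=5 → 9; n=6 → 9.
Total orbitals: 9 + 9 + 9 + 9 = 36.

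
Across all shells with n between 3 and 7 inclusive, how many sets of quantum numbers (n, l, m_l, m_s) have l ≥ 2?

Per-shell orbital counts meeting the constraint:
n=3 → 5; n=4 → 12; n=5 → 21; n=6 → 32; n=7 → 45.
Orbitals: 5 + 12 + 21 + 32 + 45 = 115. Including both spin states (m_s = ±1/2) gives 2 × 115 = 230 states.

230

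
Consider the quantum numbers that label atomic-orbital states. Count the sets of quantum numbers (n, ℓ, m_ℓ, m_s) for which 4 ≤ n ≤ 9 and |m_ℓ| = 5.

40

Count contributing orbitals for each principal shell:
n=6 → 2; n=7 → 4; n=8 → 6; n=9 → 8.
Orbitals: 2 + 4 + 6 + 8 = 20. Including both spin states (m_s = ±1/2) gives 2 × 20 = 40 states.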